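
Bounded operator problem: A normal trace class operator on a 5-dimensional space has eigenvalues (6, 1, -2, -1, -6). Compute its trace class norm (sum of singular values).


For a normal operator, singular values equal |eigenvalues|.
Trace norm = sum |lambda_i| = 6 + 1 + 2 + 1 + 6
= 16

16


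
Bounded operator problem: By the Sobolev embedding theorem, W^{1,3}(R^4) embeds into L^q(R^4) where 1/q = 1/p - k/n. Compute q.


Using the Sobolev embedding formula: 1/q = 1/p - k/n
1/q = 1/3 - 1/4 = 1/12
q = 1/(1/12) = 12

12.0000


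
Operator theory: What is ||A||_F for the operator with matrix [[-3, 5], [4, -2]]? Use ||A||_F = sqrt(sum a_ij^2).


||A||_F^2 = sum a_ij^2
= (-3)^2 + 5^2 + 4^2 + (-2)^2
= 9 + 25 + 16 + 4 = 54
||A||_F = sqrt(54) = 7.3485

7.3485


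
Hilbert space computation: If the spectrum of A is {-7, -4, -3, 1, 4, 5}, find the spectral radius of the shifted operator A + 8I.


Spectrum of A + 8I = {1, 4, 5, 9, 12, 13}
Spectral radius = max |lambda| over the shifted spectrum
= max(1, 4, 5, 9, 12, 13) = 13

13


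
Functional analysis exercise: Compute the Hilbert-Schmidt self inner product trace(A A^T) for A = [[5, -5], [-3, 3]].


trace(A * A^T) = sum of squares of all entries
= 5^2 + (-5)^2 + (-3)^2 + 3^2
= 25 + 25 + 9 + 9
= 68

68


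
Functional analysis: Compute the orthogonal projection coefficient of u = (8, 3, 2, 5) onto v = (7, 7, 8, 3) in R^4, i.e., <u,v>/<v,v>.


Computing <u,v> = 8*7 + 3*7 + 2*8 + 5*3 = 108
Computing <v,v> = 7^2 + 7^2 + 8^2 + 3^2 = 171
Projection coefficient = 108/171 = 0.6316

0.6316


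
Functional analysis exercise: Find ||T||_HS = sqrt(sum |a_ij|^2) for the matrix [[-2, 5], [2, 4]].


The Hilbert-Schmidt norm is sqrt(sum of squares of all entries).
Sum of squares = (-2)^2 + 5^2 + 2^2 + 4^2
= 4 + 25 + 4 + 16 = 49
||T||_HS = sqrt(49) = 7.0000

7.0000


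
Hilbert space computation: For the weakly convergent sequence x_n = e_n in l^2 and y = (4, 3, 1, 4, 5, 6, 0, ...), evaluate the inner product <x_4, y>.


x_4 = e_4 is the standard basis vector with 1 in position 4.
<x_4, y> = y_4 = 4
As n -> infinity, <x_n, y> -> 0, confirming weak convergence of (x_n) to 0.

4


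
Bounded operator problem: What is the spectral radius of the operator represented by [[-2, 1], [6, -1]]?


For a 2x2 matrix, eigenvalues satisfy lambda^2 - (trace)*lambda + det = 0
trace = -2 + -1 = -3
det = -2*-1 - 1*6 = -4
discriminant = (-3)^2 - 4*(-4) = 25
spectral radius = max |eigenvalue| = 4.0000

4.0000


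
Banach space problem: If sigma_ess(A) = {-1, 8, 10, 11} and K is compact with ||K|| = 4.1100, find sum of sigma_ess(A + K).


By Weyl's theorem, the essential spectrum is invariant under compact perturbations.
sigma_ess(A + K) = sigma_ess(A) = {-1, 8, 10, 11}
Sum = -1 + 8 + 10 + 11 = 28

28


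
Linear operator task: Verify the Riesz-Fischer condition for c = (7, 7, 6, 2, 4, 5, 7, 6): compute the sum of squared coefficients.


sum |c_n|^2 = 7^2 + 7^2 + 6^2 + 2^2 + 4^2 + 5^2 + 7^2 + 6^2
= 49 + 49 + 36 + 4 + 16 + 25 + 49 + 36
= 264

264


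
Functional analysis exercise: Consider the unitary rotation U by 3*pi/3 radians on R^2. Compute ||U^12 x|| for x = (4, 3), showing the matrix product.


U is a rotation by theta = 3*pi/3
U^12 = rotation by 12*theta = 36*pi/3 = 0*pi/3 (mod 2*pi)
cos(0*pi/3) = 1.0000, sin(0*pi/3) = 0.0000
U^12 x = (1.0000 * 4 - 0.0000 * 3, 0.0000 * 4 + 1.0000 * 3)
= (4.0000, 3.0000)
||U^12 x|| = sqrt(4.0000^2 + 3.0000^2) = sqrt(25.0000) = 5.0000

5.0000


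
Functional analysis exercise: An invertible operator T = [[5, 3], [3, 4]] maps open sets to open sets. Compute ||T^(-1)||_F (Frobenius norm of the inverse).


det(T) = 5*4 - 3*3 = 11
T^(-1) = (1/11) * [[4, -3], [-3, 5]] = [[0.3636, -0.2727], [-0.2727, 0.4545]]
||T^(-1)||_F^2 = 0.3636^2 + (-0.2727)^2 + (-0.2727)^2 + 0.4545^2 = 0.4876
||T^(-1)||_F = sqrt(0.4876) = 0.6983

0.6983


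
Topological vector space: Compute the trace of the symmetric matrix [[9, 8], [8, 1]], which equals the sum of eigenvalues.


For a self-adjoint (symmetric) matrix, the eigenvalues are real.
The sum of eigenvalues equals the trace of the matrix.
trace = 9 + 1 = 10

10


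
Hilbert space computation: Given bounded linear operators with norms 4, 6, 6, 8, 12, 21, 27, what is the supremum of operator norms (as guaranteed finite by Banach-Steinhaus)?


By the Uniform Boundedness Principle, the supremum of norms is finite.
sup_k ||T_k|| = max(4, 6, 6, 8, 12, 21, 27) = 27

27


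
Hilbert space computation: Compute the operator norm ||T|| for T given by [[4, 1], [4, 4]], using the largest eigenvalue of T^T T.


A^T A = [[32, 20], [20, 17]]
trace(A^T A) = 49, det(A^T A) = 144
discriminant = 49^2 - 4*144 = 1825
Largest eigenvalue of A^T A = (trace + sqrt(disc))/2 = 45.8600
||T|| = sqrt(45.8600) = 6.7720

6.7720


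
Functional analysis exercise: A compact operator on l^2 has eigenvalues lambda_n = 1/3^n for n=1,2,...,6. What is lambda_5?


The eigenvalue formula gives lambda_5 = 1/3^5
= 1/243
= 0.0041

0.0041


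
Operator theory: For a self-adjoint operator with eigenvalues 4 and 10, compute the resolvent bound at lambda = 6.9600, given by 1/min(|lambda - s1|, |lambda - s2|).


dist(6.9600, {4, 10}) = min(|6.9600 - 4|, |6.9600 - 10|)
= min(2.9600, 3.0400) = 2.9600
Resolvent bound = 1/2.9600 = 0.3378

0.3378


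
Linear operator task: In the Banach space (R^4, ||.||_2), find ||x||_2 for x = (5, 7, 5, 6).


The l^2 norm = (sum |x_i|^2)^(1/2)
Sum of 2th powers = 25 + 49 + 25 + 36 = 135
||x||_2 = (135)^(1/2) = 11.6190

11.6190


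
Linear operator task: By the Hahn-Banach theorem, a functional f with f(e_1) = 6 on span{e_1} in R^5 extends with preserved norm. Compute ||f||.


The norm of f is given by ||f|| = sup_{||x||=1} |f(x)|.
On span{e_1}, ||e_1|| = 1, so ||f|| = |f(e_1)| / ||e_1||
= |6| / 1 = 6.0000

6.0000


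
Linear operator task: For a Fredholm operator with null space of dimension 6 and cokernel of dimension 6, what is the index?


The Fredholm index is defined as ind(T) = dim(ker T) - dim(coker T)
= 6 - 6
= 0

0


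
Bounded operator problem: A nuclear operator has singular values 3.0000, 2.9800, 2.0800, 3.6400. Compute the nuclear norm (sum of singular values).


The nuclear norm is the sum of all singular values.
||T||_1 = 3.0000 + 2.9800 + 2.0800 + 3.6400
= 11.7000

11.7000


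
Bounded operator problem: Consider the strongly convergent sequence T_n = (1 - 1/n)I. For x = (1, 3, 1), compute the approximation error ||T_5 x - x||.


T_5 x - x = (1 - 1/5)x - x = -x/5
||x|| = sqrt(11) = 3.3166
||T_5 x - x|| = ||x||/5 = 3.3166/5 = 0.6633

0.6633


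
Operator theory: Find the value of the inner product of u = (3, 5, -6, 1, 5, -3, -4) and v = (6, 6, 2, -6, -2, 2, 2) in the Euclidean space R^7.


Computing the standard inner product <u, v> = sum u_i * v_i
= 3*6 + 5*6 + -6*2 + 1*-6 + 5*-2 + -3*2 + -4*2
= 18 + 30 + -12 + -6 + -10 + -6 + -8
= 6

6


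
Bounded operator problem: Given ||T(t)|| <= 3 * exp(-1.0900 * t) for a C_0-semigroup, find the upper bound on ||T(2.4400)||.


||T(2.4400)|| <= 3 * exp(-1.0900 * 2.4400)
= 3 * exp(-2.6596)
= 3 * 0.0700
= 0.2099

0.2099


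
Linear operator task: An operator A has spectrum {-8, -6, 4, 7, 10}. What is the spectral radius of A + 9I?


Spectrum of A + 9I = {1, 3, 13, 16, 19}
Spectral radius = max |lambda| over the shifted spectrum
= max(1, 3, 13, 16, 19) = 19

19


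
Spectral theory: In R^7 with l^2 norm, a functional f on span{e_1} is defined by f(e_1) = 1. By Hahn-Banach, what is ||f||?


The norm of f is given by ||f|| = sup_{||x||=1} |f(x)|.
On span{e_1}, ||e_1|| = 1, so ||f|| = |f(e_1)| / ||e_1||
= |1| / 1 = 1.0000

1.0000


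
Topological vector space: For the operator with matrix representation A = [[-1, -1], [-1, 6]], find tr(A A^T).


trace(A * A^T) = sum of squares of all entries
= (-1)^2 + (-1)^2 + (-1)^2 + 6^2
= 1 + 1 + 1 + 36
= 39

39


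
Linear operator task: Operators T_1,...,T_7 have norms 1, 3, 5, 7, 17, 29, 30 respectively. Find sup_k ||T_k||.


By the Uniform Boundedness Principle, the supremum of norms is finite.
sup_k ||T_k|| = max(1, 3, 5, 7, 17, 29, 30) = 30

30


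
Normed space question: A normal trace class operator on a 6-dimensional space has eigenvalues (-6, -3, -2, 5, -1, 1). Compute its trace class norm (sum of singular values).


For a normal operator, singular values equal |eigenvalues|.
Trace norm = sum |lambda_i| = 6 + 3 + 2 + 5 + 1 + 1
= 18

18


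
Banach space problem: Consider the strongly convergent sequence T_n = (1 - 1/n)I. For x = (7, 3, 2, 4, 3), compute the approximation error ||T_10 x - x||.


T_10 x - x = (1 - 1/10)x - x = -x/10
||x|| = sqrt(87) = 9.3274
||T_10 x - x|| = ||x||/10 = 9.3274/10 = 0.9327

0.9327


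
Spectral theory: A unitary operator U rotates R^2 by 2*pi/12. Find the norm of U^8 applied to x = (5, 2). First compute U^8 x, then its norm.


U is a rotation by theta = 2*pi/12
U^8 = rotation by 8*theta = 16*pi/12
cos(16*pi/12) = -0.5000, sin(16*pi/12) = -0.8660
U^8 x = (-0.5000 * 5 - -0.8660 * 2, -0.8660 * 5 + -0.5000 * 2)
= (-0.7679, -5.3301)
||U^8 x|| = sqrt((-0.7679)^2 + (-5.3301)^2) = sqrt(29.0000) = 5.3852

5.3852


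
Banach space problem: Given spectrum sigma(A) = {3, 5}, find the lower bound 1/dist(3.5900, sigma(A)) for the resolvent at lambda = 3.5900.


dist(3.5900, {3, 5}) = min(|3.5900 - 3|, |3.5900 - 5|)
= min(0.5900, 1.4100) = 0.5900
Resolvent bound = 1/0.5900 = 1.6949

1.6949


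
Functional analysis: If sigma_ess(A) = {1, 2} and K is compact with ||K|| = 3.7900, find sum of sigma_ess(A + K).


By Weyl's theorem, the essential spectrum is invariant under compact perturbations.
sigma_ess(A + K) = sigma_ess(A) = {1, 2}
Sum = 1 + 2 = 3

3


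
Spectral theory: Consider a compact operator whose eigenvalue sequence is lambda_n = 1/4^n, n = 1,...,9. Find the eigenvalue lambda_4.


The eigenvalue formula gives lambda_4 = 1/4^4
= 1/256
= 0.0039

0.0039


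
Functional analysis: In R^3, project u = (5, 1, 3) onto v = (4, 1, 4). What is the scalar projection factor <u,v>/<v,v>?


Computing <u,v> = 5*4 + 1*1 + 3*4 = 33
Computing <v,v> = 4^2 + 1^2 + 4^2 = 33
Projection coefficient = 33/33 = 1.0000

1.0000


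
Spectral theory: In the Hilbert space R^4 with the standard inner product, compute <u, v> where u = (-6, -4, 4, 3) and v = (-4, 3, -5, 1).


Computing the standard inner product <u, v> = sum u_i * v_i
= -6*-4 + -4*3 + 4*-5 + 3*1
= 24 + -12 + -20 + 3
= -5

-5


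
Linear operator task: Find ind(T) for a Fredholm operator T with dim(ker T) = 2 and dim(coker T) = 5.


The Fredholm index is defined as ind(T) = dim(ker T) - dim(coker T)
= 2 - 5
= -3

-3


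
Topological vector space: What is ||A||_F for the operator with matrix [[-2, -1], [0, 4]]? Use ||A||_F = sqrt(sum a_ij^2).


||A||_F^2 = sum a_ij^2
= (-2)^2 + (-1)^2 + 0^2 + 4^2
= 4 + 1 + 0 + 16 = 21
||A||_F = sqrt(21) = 4.5826

4.5826


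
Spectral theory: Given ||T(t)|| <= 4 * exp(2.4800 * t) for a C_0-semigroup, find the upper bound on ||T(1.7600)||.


||T(1.7600)|| <= 4 * exp(2.4800 * 1.7600)
= 4 * exp(4.3648)
= 4 * 78.6337
= 314.5347

314.5347


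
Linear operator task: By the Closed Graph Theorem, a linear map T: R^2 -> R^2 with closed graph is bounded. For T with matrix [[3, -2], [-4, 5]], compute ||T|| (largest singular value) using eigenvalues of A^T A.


A^T A = [[25, -26], [-26, 29]]
trace(A^T A) = 54, det(A^T A) = 49
discriminant = 54^2 - 4*49 = 2720
Largest eigenvalue of A^T A = (trace + sqrt(disc))/2 = 53.0768
||T|| = sqrt(53.0768) = 7.2854

7.2854


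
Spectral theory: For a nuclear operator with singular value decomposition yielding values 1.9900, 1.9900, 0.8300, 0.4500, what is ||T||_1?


The nuclear norm is the sum of all singular values.
||T||_1 = 1.9900 + 1.9900 + 0.8300 + 0.4500
= 5.2600

5.2600


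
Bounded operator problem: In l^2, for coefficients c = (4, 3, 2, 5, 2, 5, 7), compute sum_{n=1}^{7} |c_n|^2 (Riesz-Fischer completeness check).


sum |c_n|^2 = 4^2 + 3^2 + 2^2 + 5^2 + 2^2 + 5^2 + 7^2
= 16 + 9 + 4 + 25 + 4 + 25 + 49
= 132

132


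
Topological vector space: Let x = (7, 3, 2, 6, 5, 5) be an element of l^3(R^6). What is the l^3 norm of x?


The l^3 norm = (sum |x_i|^3)^(1/3)
Sum of 3th powers = 343 + 27 + 8 + 216 + 125 + 125 = 844
||x||_3 = (844)^(1/3) = 9.4503

9.4503


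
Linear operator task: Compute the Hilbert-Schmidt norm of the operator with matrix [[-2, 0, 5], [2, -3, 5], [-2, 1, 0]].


The Hilbert-Schmidt norm is sqrt(sum of squares of all entries).
Sum of squares = (-2)^2 + 0^2 + 5^2 + 2^2 + (-3)^2 + 5^2 + (-2)^2 + 1^2 + 0^2
= 4 + 0 + 25 + 4 + 9 + 25 + 4 + 1 + 0 = 72
||T||_HS = sqrt(72) = 8.4853

8.4853


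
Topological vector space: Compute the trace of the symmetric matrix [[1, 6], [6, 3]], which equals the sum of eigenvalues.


For a self-adjoint (symmetric) matrix, the eigenvalues are real.
The sum of eigenvalues equals the trace of the matrix.
trace = 1 + 3 = 4

4


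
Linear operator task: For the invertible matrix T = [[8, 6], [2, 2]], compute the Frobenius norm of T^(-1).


det(T) = 8*2 - 6*2 = 4
T^(-1) = (1/4) * [[2, -6], [-2, 8]] = [[0.5000, -1.5000], [-0.5000, 2.0000]]
||T^(-1)||_F^2 = 0.5000^2 + (-1.5000)^2 + (-0.5000)^2 + 2.0000^2 = 6.7500
||T^(-1)||_F = sqrt(6.7500) = 2.5981

2.5981


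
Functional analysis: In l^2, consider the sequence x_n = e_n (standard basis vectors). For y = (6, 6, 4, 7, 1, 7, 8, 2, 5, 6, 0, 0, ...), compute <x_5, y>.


x_5 = e_5 is the standard basis vector with 1 in position 5.
<x_5, y> = y_5 = 1
As n -> infinity, <x_n, y> -> 0, confirming weak convergence of (x_n) to 0.

1


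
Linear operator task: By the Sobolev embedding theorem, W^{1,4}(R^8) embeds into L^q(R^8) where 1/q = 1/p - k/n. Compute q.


Using the Sobolev embedding formula: 1/q = 1/p - k/n
1/q = 1/4 - 1/8 = 1/8
q = 1/(1/8) = 8

8.0000


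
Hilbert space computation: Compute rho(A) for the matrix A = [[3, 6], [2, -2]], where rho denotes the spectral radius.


For a 2x2 matrix, eigenvalues satisfy lambda^2 - (trace)*lambda + det = 0
trace = 3 + -2 = 1
det = 3*-2 - 6*2 = -18
discriminant = 1^2 - 4*(-18) = 73
spectral radius = max |eigenvalue| = 4.7720

4.7720


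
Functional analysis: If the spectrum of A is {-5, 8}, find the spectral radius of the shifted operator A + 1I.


Spectrum of A + 1I = {-4, 9}
Spectral radius = max |lambda| over the shifted spectrum
= max(4, 9) = 9

9


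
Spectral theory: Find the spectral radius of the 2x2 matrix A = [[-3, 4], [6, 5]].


For a 2x2 matrix, eigenvalues satisfy lambda^2 - (trace)*lambda + det = 0
trace = -3 + 5 = 2
det = -3*5 - 4*6 = -39
discriminant = 2^2 - 4*(-39) = 160
spectral radius = max |eigenvalue| = 7.3246

7.3246


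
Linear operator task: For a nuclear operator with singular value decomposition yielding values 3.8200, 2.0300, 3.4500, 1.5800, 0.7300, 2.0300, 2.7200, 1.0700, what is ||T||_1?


The nuclear norm is the sum of all singular values.
||T||_1 = 3.8200 + 2.0300 + 3.4500 + 1.5800 + 0.7300 + 2.0300 + 2.7200 + 1.0700
= 17.4300

17.4300


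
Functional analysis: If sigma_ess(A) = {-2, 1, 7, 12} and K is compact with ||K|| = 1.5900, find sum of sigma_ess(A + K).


By Weyl's theorem, the essential spectrum is invariant under compact perturbations.
sigma_ess(A + K) = sigma_ess(A) = {-2, 1, 7, 12}
Sum = -2 + 1 + 7 + 12 = 18

18


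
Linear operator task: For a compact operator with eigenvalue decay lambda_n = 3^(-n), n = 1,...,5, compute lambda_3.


The eigenvalue formula gives lambda_3 = 1/3^3
= 1/27
= 0.0370

0.0370


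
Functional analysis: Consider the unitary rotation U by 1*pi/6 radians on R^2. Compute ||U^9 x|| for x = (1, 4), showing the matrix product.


U is a rotation by theta = 1*pi/6
U^9 = rotation by 9*theta = 9*pi/6
cos(9*pi/6) = 0.0000, sin(9*pi/6) = -1.0000
U^9 x = (0.0000 * 1 - -1.0000 * 4, -1.0000 * 1 + 0.0000 * 4)
= (4.0000, -1.0000)
||U^9 x|| = sqrt(4.0000^2 + (-1.0000)^2) = sqrt(17.0000) = 4.1231

4.1231


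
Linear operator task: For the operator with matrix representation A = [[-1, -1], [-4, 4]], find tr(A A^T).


trace(A * A^T) = sum of squares of all entries
= (-1)^2 + (-1)^2 + (-4)^2 + 4^2
= 1 + 1 + 16 + 16
= 34

34


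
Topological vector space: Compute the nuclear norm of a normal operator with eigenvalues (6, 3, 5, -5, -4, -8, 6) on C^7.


For a normal operator, singular values equal |eigenvalues|.
Trace norm = sum |lambda_i| = 6 + 3 + 5 + 5 + 4 + 8 + 6
= 37

37


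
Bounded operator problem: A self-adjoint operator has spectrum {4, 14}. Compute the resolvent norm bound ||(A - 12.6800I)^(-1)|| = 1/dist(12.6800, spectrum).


dist(12.6800, {4, 14}) = min(|12.6800 - 4|, |12.6800 - 14|)
= min(8.6800, 1.3200) = 1.3200
Resolvent bound = 1/1.3200 = 0.7576

0.7576


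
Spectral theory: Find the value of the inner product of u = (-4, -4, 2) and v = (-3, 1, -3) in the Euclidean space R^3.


Computing the standard inner product <u, v> = sum u_i * v_i
= -4*-3 + -4*1 + 2*-3
= 12 + -4 + -6
= 2

2


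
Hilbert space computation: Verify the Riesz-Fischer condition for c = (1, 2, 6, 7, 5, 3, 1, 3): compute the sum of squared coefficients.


sum |c_n|^2 = 1^2 + 2^2 + 6^2 + 7^2 + 5^2 + 3^2 + 1^2 + 3^2
= 1 + 4 + 36 + 49 + 25 + 9 + 1 + 9
= 134

134


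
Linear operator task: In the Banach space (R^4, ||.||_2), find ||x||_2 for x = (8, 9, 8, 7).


The l^2 norm = (sum |x_i|^2)^(1/2)
Sum of 2th powers = 64 + 81 + 64 + 49 = 258
||x||_2 = (258)^(1/2) = 16.0624

16.0624


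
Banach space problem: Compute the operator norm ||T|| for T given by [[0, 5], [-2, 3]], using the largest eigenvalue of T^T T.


A^T A = [[4, -6], [-6, 34]]
trace(A^T A) = 38, det(A^T A) = 100
discriminant = 38^2 - 4*100 = 1044
Largest eigenvalue of A^T A = (trace + sqrt(disc))/2 = 35.1555
||T|| = sqrt(35.1555) = 5.9292

5.9292


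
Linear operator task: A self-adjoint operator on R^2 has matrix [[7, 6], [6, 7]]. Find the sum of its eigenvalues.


For a self-adjoint (symmetric) matrix, the eigenvalues are real.
The sum of eigenvalues equals the trace of the matrix.
trace = 7 + 7 = 14

14


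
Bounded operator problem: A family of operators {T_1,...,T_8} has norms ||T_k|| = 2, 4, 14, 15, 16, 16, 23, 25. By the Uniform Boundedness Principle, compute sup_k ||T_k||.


By the Uniform Boundedness Principle, the supremum of norms is finite.
sup_k ||T_k|| = max(2, 4, 14, 15, 16, 16, 23, 25) = 25

25


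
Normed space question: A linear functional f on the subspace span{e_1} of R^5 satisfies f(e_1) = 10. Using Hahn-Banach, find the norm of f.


The norm of f is given by ||f|| = sup_{||x||=1} |f(x)|.
On span{e_1}, ||e_1|| = 1, so ||f|| = |f(e_1)| / ||e_1||
= |10| / 1 = 10.0000

10.0000


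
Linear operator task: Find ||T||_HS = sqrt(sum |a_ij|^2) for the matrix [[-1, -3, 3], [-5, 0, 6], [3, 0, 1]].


The Hilbert-Schmidt norm is sqrt(sum of squares of all entries).
Sum of squares = (-1)^2 + (-3)^2 + 3^2 + (-5)^2 + 0^2 + 6^2 + 3^2 + 0^2 + 1^2
= 1 + 9 + 9 + 25 + 0 + 36 + 9 + 0 + 1 = 90
||T||_HS = sqrt(90) = 9.4868

9.4868


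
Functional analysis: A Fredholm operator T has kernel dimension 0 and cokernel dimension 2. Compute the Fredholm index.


The Fredholm index is defined as ind(T) = dim(ker T) - dim(coker T)
= 0 - 2
= -2

-2


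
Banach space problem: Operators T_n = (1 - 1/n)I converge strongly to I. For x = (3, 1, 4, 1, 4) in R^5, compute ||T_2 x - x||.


T_2 x - x = (1 - 1/2)x - x = -x/2
||x|| = sqrt(43) = 6.5574
||T_2 x - x|| = ||x||/2 = 6.5574/2 = 3.2787

3.2787


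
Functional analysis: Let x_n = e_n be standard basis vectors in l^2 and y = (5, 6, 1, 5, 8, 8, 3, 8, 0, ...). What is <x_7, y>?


x_7 = e_7 is the standard basis vector with 1 in position 7.
<x_7, y> = y_7 = 3
As n -> infinity, <x_n, y> -> 0, confirming weak convergence of (x_n) to 0.

3


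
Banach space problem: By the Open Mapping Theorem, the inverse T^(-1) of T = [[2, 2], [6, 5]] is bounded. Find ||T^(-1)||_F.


det(T) = 2*5 - 2*6 = -2
T^(-1) = (1/-2) * [[5, -2], [-6, 2]] = [[-2.5000, 1.0000], [3.0000, -1.0000]]
||T^(-1)||_F^2 = (-2.5000)^2 + 1.0000^2 + 3.0000^2 + (-1.0000)^2 = 17.2500
||T^(-1)||_F = sqrt(17.2500) = 4.1533

4.1533


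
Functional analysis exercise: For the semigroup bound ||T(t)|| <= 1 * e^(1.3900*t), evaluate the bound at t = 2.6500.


||T(2.6500)|| <= 1 * exp(1.3900 * 2.6500)
= 1 * exp(3.6835)
= 1 * 39.7854
= 39.7854

39.7854


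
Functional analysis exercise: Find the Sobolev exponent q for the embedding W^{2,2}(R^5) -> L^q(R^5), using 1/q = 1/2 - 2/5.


Using the Sobolev embedding formula: 1/q = 1/p - k/n
1/q = 1/2 - 2/5 = 1/10
q = 1/(1/10) = 10

10.0000


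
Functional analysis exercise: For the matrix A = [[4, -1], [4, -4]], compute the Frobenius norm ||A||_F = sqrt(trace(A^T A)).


||A||_F^2 = sum a_ij^2
= 4^2 + (-1)^2 + 4^2 + (-4)^2
= 16 + 1 + 16 + 16 = 49
||A||_F = sqrt(49) = 7.0000

7.0000


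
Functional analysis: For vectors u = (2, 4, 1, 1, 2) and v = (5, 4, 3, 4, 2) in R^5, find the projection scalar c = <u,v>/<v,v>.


Computing <u,v> = 2*5 + 4*4 + 1*3 + 1*4 + 2*2 = 37
Computing <v,v> = 5^2 + 4^2 + 3^2 + 4^2 + 2^2 = 70
Projection coefficient = 37/70 = 0.5286

0.5286


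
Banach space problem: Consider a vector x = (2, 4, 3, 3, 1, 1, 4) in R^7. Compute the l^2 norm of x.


The l^2 norm = (sum |x_i|^2)^(1/2)
Sum of 2th powers = 4 + 16 + 9 + 9 + 1 + 1 + 16 = 56
||x||_2 = (56)^(1/2) = 7.4833

7.4833


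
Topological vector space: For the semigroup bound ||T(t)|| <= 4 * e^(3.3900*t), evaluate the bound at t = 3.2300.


||T(3.2300)|| <= 4 * exp(3.3900 * 3.2300)
= 4 * exp(10.9497)
= 4 * 56936.9617
= 227747.8469

227747.8469


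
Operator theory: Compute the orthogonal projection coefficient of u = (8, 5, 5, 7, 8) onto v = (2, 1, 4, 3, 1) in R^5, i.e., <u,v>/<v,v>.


Computing <u,v> = 8*2 + 5*1 + 5*4 + 7*3 + 8*1 = 70
Computing <v,v> = 2^2 + 1^2 + 4^2 + 3^2 + 1^2 = 31
Projection coefficient = 70/31 = 2.2581

2.2581


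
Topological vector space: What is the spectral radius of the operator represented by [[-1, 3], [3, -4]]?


For a 2x2 matrix, eigenvalues satisfy lambda^2 - (trace)*lambda + det = 0
trace = -1 + -4 = -5
det = -1*-4 - 3*3 = -5
discriminant = (-5)^2 - 4*(-5) = 45
spectral radius = max |eigenvalue| = 5.8541

5.8541


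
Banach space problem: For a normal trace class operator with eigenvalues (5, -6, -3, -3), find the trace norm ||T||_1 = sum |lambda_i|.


For a normal operator, singular values equal |eigenvalues|.
Trace norm = sum |lambda_i| = 5 + 6 + 3 + 3
= 17

17


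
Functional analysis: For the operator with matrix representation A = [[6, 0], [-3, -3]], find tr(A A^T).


trace(A * A^T) = sum of squares of all entries
= 6^2 + 0^2 + (-3)^2 + (-3)^2
= 36 + 0 + 9 + 9
= 54

54


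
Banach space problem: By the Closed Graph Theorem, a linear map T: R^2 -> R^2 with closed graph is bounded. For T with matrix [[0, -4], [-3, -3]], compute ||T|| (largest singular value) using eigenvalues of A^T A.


A^T A = [[9, 9], [9, 25]]
trace(A^T A) = 34, det(A^T A) = 144
discriminant = 34^2 - 4*144 = 580
Largest eigenvalue of A^T A = (trace + sqrt(disc))/2 = 29.0416
||T|| = sqrt(29.0416) = 5.3890

5.3890


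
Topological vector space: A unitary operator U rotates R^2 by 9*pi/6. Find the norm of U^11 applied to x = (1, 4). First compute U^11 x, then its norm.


U is a rotation by theta = 9*pi/6
U^11 = rotation by 11*theta = 99*pi/6 = 3*pi/6 (mod 2*pi)
cos(3*pi/6) = 0.0000, sin(3*pi/6) = 1.0000
U^11 x = (0.0000 * 1 - 1.0000 * 4, 1.0000 * 1 + 0.0000 * 4)
= (-4.0000, 1.0000)
||U^11 x|| = sqrt((-4.0000)^2 + 1.0000^2) = sqrt(17.0000) = 4.1231

4.1231


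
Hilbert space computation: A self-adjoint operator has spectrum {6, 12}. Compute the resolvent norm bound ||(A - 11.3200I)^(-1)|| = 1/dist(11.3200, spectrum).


dist(11.3200, {6, 12}) = min(|11.3200 - 6|, |11.3200 - 12|)
= min(5.3200, 0.6800) = 0.6800
Resolvent bound = 1/0.6800 = 1.4706

1.4706


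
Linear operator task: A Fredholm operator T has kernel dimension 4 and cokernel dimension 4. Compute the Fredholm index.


The Fredholm index is defined as ind(T) = dim(ker T) - dim(coker T)
= 4 - 4
= 0

0


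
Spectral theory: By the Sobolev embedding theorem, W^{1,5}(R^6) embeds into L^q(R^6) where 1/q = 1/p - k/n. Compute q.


Using the Sobolev embedding formula: 1/q = 1/p - k/n
1/q = 1/5 - 1/6 = 1/30
q = 1/(1/30) = 30

30.0000


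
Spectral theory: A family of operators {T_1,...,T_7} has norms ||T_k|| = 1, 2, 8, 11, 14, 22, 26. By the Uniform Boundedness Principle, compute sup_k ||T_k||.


By the Uniform Boundedness Principle, the supremum of norms is finite.
sup_k ||T_k|| = max(1, 2, 8, 11, 14, 22, 26) = 26

26


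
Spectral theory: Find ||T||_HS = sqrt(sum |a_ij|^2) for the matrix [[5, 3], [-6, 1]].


The Hilbert-Schmidt norm is sqrt(sum of squares of all entries).
Sum of squares = 5^2 + 3^2 + (-6)^2 + 1^2
= 25 + 9 + 36 + 1 = 71
||T||_HS = sqrt(71) = 8.4261

8.4261


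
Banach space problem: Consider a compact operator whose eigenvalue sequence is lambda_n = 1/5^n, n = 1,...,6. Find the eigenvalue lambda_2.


The eigenvalue formula gives lambda_2 = 1/5^2
= 1/25
= 0.0400

0.0400


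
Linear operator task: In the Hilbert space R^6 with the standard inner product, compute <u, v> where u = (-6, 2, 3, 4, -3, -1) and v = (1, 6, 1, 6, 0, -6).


Computing the standard inner product <u, v> = sum u_i * v_i
= -6*1 + 2*6 + 3*1 + 4*6 + -3*0 + -1*-6
= -6 + 12 + 3 + 24 + 0 + 6
= 39

39


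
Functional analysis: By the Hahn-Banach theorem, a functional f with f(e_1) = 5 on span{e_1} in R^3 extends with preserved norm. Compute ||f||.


The norm of f is given by ||f|| = sup_{||x||=1} |f(x)|.
On span{e_1}, ||e_1|| = 1, so ||f|| = |f(e_1)| / ||e_1||
= |5| / 1 = 5.0000

5.0000


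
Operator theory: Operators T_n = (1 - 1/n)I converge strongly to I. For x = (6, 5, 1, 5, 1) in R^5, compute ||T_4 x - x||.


T_4 x - x = (1 - 1/4)x - x = -x/4
||x|| = sqrt(88) = 9.3808
||T_4 x - x|| = ||x||/4 = 9.3808/4 = 2.3452

2.3452


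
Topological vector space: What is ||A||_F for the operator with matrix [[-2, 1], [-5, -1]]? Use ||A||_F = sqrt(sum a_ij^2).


||A||_F^2 = sum a_ij^2
= (-2)^2 + 1^2 + (-5)^2 + (-1)^2
= 4 + 1 + 25 + 1 = 31
||A||_F = sqrt(31) = 5.5678

5.5678


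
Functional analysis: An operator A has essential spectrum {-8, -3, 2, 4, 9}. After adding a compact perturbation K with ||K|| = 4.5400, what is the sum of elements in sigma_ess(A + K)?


By Weyl's theorem, the essential spectrum is invariant under compact perturbations.
sigma_ess(A + K) = sigma_ess(A) = {-8, -3, 2, 4, 9}
Sum = -8 + -3 + 2 + 4 + 9 = 4

4


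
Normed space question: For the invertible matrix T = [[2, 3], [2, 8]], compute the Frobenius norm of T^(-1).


det(T) = 2*8 - 3*2 = 10
T^(-1) = (1/10) * [[8, -3], [-2, 2]] = [[0.8000, -0.3000], [-0.2000, 0.2000]]
||T^(-1)||_F^2 = 0.8000^2 + (-0.3000)^2 + (-0.2000)^2 + 0.2000^2 = 0.8100
||T^(-1)||_F = sqrt(0.8100) = 0.9000

0.9000


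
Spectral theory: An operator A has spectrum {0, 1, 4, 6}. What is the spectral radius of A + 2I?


Spectrum of A + 2I = {2, 3, 6, 8}
Spectral radius = max |lambda| over the shifted spectrum
= max(2, 3, 6, 8) = 8

8


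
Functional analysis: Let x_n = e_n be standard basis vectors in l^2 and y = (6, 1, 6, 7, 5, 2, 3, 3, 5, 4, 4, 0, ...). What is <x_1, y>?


x_1 = e_1 is the standard basis vector with 1 in position 1.
<x_1, y> = y_1 = 6
As n -> infinity, <x_n, y> -> 0, confirming weak convergence of (x_n) to 0.

6


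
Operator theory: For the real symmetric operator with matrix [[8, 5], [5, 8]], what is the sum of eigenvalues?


For a self-adjoint (symmetric) matrix, the eigenvalues are real.
The sum of eigenvalues equals the trace of the matrix.
trace = 8 + 8 = 16

16


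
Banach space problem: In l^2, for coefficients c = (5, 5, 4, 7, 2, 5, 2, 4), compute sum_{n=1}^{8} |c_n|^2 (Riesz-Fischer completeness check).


sum |c_n|^2 = 5^2 + 5^2 + 4^2 + 7^2 + 2^2 + 5^2 + 2^2 + 4^2
= 25 + 25 + 16 + 49 + 4 + 25 + 4 + 16
= 164

164


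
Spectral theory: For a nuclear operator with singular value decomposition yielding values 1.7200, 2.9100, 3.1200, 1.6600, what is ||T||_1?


The nuclear norm is the sum of all singular values.
||T||_1 = 1.7200 + 2.9100 + 3.1200 + 1.6600
= 9.4100

9.4100


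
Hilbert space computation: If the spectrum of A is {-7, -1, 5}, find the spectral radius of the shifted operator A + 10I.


Spectrum of A + 10I = {3, 9, 15}
Spectral radius = max |lambda| over the shifted spectrum
= max(3, 9, 15) = 15

15


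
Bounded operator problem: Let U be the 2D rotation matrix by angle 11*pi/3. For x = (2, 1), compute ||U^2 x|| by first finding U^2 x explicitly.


U is a rotation by theta = 11*pi/3
U^2 = rotation by 2*theta = 22*pi/3 = 4*pi/3 (mod 2*pi)
cos(4*pi/3) = -0.5000, sin(4*pi/3) = -0.8660
U^2 x = (-0.5000 * 2 - -0.8660 * 1, -0.8660 * 2 + -0.5000 * 1)
= (-0.1340, -2.2321)
||U^2 x|| = sqrt((-0.1340)^2 + (-2.2321)^2) = sqrt(5.0000) = 2.2361

2.2361


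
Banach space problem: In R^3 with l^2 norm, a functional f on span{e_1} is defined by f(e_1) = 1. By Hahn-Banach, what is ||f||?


The norm of f is given by ||f|| = sup_{||x||=1} |f(x)|.
On span{e_1}, ||e_1|| = 1, so ||f|| = |f(e_1)| / ||e_1||
= |1| / 1 = 1.0000

1.0000


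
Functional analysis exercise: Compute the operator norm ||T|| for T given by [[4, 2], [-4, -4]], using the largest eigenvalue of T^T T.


A^T A = [[32, 24], [24, 20]]
trace(A^T A) = 52, det(A^T A) = 64
discriminant = 52^2 - 4*64 = 2448
Largest eigenvalue of A^T A = (trace + sqrt(disc))/2 = 50.7386
||T|| = sqrt(50.7386) = 7.1231

7.1231


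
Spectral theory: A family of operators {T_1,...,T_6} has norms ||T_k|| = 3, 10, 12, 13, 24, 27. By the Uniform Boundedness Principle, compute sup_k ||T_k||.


By the Uniform Boundedness Principle, the supremum of norms is finite.
sup_k ||T_k|| = max(3, 10, 12, 13, 24, 27) = 27

27


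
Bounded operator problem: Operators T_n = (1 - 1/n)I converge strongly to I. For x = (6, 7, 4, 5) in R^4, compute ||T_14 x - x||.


T_14 x - x = (1 - 1/14)x - x = -x/14
||x|| = sqrt(126) = 11.2250
||T_14 x - x|| = ||x||/14 = 11.2250/14 = 0.8018

0.8018


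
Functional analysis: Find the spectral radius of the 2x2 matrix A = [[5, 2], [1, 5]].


For a 2x2 matrix, eigenvalues satisfy lambda^2 - (trace)*lambda + det = 0
trace = 5 + 5 = 10
det = 5*5 - 2*1 = 23
discriminant = 10^2 - 4*(23) = 8
spectral radius = max |eigenvalue| = 6.4142

6.4142


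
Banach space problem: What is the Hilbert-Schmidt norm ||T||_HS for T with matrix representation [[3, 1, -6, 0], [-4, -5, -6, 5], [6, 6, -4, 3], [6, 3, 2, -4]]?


The Hilbert-Schmidt norm is sqrt(sum of squares of all entries).
Sum of squares = 3^2 + 1^2 + (-6)^2 + 0^2 + (-4)^2 + (-5)^2 + (-6)^2 + 5^2 + 6^2 + 6^2 + (-4)^2 + 3^2 + 6^2 + 3^2 + 2^2 + (-4)^2
= 9 + 1 + 36 + 0 + 16 + 25 + 36 + 25 + 36 + 36 + 16 + 9 + 36 + 9 + 4 + 16 = 310
||T||_HS = sqrt(310) = 17.6068

17.6068


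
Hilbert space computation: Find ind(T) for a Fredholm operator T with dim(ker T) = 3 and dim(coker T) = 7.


The Fredholm index is defined as ind(T) = dim(ker T) - dim(coker T)
= 3 - 7
= -4

-4


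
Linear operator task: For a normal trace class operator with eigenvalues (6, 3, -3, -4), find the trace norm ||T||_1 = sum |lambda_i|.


For a normal operator, singular values equal |eigenvalues|.
Trace norm = sum |lambda_i| = 6 + 3 + 3 + 4
= 16

16


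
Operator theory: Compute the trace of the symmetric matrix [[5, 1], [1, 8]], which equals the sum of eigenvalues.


For a self-adjoint (symmetric) matrix, the eigenvalues are real.
The sum of eigenvalues equals the trace of the matrix.
trace = 5 + 8 = 13

13


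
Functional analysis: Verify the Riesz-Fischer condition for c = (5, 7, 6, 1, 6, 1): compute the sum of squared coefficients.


sum |c_n|^2 = 5^2 + 7^2 + 6^2 + 1^2 + 6^2 + 1^2
= 25 + 49 + 36 + 1 + 36 + 1
= 148

148


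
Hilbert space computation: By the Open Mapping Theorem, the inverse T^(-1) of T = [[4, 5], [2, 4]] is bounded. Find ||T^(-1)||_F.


det(T) = 4*4 - 5*2 = 6
T^(-1) = (1/6) * [[4, -5], [-2, 4]] = [[0.6667, -0.8333], [-0.3333, 0.6667]]
||T^(-1)||_F^2 = 0.6667^2 + (-0.8333)^2 + (-0.3333)^2 + 0.6667^2 = 1.6944
||T^(-1)||_F = sqrt(1.6944) = 1.3017

1.3017


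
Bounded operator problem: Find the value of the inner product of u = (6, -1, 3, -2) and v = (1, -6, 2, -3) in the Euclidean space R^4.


Computing the standard inner product <u, v> = sum u_i * v_i
= 6*1 + -1*-6 + 3*2 + -2*-3
= 6 + 6 + 6 + 6
= 24

24


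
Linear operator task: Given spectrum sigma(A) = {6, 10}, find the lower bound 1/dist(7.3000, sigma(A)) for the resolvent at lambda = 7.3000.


dist(7.3000, {6, 10}) = min(|7.3000 - 6|, |7.3000 - 10|)
= min(1.3000, 2.7000) = 1.3000
Resolvent bound = 1/1.3000 = 0.7692

0.7692


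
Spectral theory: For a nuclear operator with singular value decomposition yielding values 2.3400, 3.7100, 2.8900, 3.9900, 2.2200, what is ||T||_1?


The nuclear norm is the sum of all singular values.
||T||_1 = 2.3400 + 3.7100 + 2.8900 + 3.9900 + 2.2200
= 15.1500

15.1500


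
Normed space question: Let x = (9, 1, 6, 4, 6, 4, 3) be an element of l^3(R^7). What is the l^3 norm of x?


The l^3 norm = (sum |x_i|^3)^(1/3)
Sum of 3th powers = 729 + 1 + 216 + 64 + 216 + 64 + 27 = 1317
||x||_3 = (1317)^(1/3) = 10.9613

10.9613


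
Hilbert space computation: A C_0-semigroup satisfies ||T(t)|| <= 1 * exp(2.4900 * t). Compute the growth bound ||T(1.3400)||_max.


||T(1.3400)|| <= 1 * exp(2.4900 * 1.3400)
= 1 * exp(3.3366)
= 1 * 28.1233
= 28.1233

28.1233


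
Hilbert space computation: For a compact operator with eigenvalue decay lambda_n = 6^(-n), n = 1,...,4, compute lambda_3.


The eigenvalue formula gives lambda_3 = 1/6^3
= 1/216
= 0.0046

0.0046


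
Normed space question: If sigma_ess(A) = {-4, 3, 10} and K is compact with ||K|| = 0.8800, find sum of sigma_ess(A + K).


By Weyl's theorem, the essential spectrum is invariant under compact perturbations.
sigma_ess(A + K) = sigma_ess(A) = {-4, 3, 10}
Sum = -4 + 3 + 10 = 9

9


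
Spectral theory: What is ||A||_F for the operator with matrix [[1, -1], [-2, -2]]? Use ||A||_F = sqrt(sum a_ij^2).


||A||_F^2 = sum a_ij^2
= 1^2 + (-1)^2 + (-2)^2 + (-2)^2
= 1 + 1 + 4 + 4 = 10
||A||_F = sqrt(10) = 3.1623

3.1623


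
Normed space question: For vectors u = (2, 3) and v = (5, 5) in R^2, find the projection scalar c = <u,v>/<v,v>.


Computing <u,v> = 2*5 + 3*5 = 25
Computing <v,v> = 5^2 + 5^2 = 50
Projection coefficient = 25/50 = 0.5000

0.5000


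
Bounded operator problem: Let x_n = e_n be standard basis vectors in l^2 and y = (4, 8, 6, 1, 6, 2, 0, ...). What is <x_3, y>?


x_3 = e_3 is the standard basis vector with 1 in position 3.
<x_3, y> = y_3 = 6
As n -> infinity, <x_n, y> -> 0, confirming weak convergence of (x_n) to 0.

6


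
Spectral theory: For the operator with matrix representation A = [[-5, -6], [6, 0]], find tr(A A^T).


trace(A * A^T) = sum of squares of all entries
= (-5)^2 + (-6)^2 + 6^2 + 0^2
= 25 + 36 + 36 + 0
= 97

97


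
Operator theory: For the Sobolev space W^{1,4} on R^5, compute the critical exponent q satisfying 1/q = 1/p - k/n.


Using the Sobolev embedding formula: 1/q = 1/p - k/n
1/q = 1/4 - 1/5 = 1/20
q = 1/(1/20) = 20

20.0000


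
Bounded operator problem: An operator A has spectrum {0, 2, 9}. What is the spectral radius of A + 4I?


Spectrum of A + 4I = {4, 6, 13}
Spectral radius = max |lambda| over the shifted spectrum
= max(4, 6, 13) = 13

13


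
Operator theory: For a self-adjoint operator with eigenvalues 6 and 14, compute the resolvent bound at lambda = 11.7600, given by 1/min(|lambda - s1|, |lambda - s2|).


dist(11.7600, {6, 14}) = min(|11.7600 - 6|, |11.7600 - 14|)
= min(5.7600, 2.2400) = 2.2400
Resolvent bound = 1/2.2400 = 0.4464

0.4464


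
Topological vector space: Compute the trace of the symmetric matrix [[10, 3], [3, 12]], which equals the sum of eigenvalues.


For a self-adjoint (symmetric) matrix, the eigenvalues are real.
The sum of eigenvalues equals the trace of the matrix.
trace = 10 + 12 = 22

22


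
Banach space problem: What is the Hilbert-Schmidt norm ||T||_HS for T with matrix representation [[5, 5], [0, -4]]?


The Hilbert-Schmidt norm is sqrt(sum of squares of all entries).
Sum of squares = 5^2 + 5^2 + 0^2 + (-4)^2
= 25 + 25 + 0 + 16 = 66
||T||_HS = sqrt(66) = 8.1240

8.1240


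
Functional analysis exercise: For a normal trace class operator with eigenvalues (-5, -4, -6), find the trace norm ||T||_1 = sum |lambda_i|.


For a normal operator, singular values equal |eigenvalues|.
Trace norm = sum |lambda_i| = 5 + 4 + 6
= 15

15


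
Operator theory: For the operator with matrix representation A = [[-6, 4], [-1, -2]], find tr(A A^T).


trace(A * A^T) = sum of squares of all entries
= (-6)^2 + 4^2 + (-1)^2 + (-2)^2
= 36 + 16 + 1 + 4
= 57

57


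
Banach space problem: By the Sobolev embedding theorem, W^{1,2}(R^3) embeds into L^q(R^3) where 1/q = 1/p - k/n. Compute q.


Using the Sobolev embedding formula: 1/q = 1/p - k/n
1/q = 1/2 - 1/3 = 1/6
q = 1/(1/6) = 6

6.0000


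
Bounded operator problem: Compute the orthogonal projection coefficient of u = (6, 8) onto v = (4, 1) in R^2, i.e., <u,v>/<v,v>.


Computing <u,v> = 6*4 + 8*1 = 32
Computing <v,v> = 4^2 + 1^2 = 17
Projection coefficient = 32/17 = 1.8824

1.8824


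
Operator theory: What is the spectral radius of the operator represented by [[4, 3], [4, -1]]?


For a 2x2 matrix, eigenvalues satisfy lambda^2 - (trace)*lambda + det = 0
trace = 4 + -1 = 3
det = 4*-1 - 3*4 = -16
discriminant = 3^2 - 4*(-16) = 73
spectral radius = max |eigenvalue| = 5.7720

5.7720


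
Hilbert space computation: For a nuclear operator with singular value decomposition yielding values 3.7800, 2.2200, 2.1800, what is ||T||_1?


The nuclear norm is the sum of all singular values.
||T||_1 = 3.7800 + 2.2200 + 2.1800
= 8.1800

8.1800


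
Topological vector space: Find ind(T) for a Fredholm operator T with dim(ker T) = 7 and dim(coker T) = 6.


The Fredholm index is defined as ind(T) = dim(ker T) - dim(coker T)
= 7 - 6
= 1

1


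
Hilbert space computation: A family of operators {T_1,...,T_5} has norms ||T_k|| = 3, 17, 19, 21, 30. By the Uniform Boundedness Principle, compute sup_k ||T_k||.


By the Uniform Boundedness Principle, the supremum of norms is finite.
sup_k ||T_k|| = max(3, 17, 19, 21, 30) = 30

30


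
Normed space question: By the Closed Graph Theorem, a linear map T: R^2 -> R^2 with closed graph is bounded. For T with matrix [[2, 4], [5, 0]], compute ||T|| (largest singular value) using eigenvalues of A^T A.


A^T A = [[29, 8], [8, 16]]
trace(A^T A) = 45, det(A^T A) = 400
discriminant = 45^2 - 4*400 = 425
Largest eigenvalue of A^T A = (trace + sqrt(disc))/2 = 32.8078
||T|| = sqrt(32.8078) = 5.7278

5.7278


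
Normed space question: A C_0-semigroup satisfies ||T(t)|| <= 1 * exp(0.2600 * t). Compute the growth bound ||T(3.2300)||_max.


||T(3.2300)|| <= 1 * exp(0.2600 * 3.2300)
= 1 * exp(0.8398)
= 1 * 2.3159
= 2.3159

2.3159


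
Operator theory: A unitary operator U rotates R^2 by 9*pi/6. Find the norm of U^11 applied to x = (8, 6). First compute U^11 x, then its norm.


U is a rotation by theta = 9*pi/6
U^11 = rotation by 11*theta = 99*pi/6 = 3*pi/6 (mod 2*pi)
cos(3*pi/6) = 0.0000, sin(3*pi/6) = 1.0000
U^11 x = (0.0000 * 8 - 1.0000 * 6, 1.0000 * 8 + 0.0000 * 6)
= (-6.0000, 8.0000)
||U^11 x|| = sqrt((-6.0000)^2 + 8.0000^2) = sqrt(100.0000) = 10.0000

10.0000


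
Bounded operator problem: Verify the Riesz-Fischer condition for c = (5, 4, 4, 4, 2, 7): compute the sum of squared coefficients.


sum |c_n|^2 = 5^2 + 4^2 + 4^2 + 4^2 + 2^2 + 7^2
= 25 + 16 + 16 + 16 + 4 + 49
= 126

126
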